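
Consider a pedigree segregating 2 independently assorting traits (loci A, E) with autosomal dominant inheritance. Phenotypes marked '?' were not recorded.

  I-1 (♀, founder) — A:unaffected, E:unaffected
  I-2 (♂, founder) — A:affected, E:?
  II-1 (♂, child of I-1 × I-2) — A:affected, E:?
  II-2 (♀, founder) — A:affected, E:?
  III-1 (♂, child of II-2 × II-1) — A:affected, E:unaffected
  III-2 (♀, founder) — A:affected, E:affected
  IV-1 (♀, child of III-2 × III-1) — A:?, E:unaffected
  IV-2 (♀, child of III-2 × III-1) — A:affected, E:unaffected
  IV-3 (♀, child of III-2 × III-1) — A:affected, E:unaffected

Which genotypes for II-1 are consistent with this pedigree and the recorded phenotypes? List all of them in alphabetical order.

A/I-1 un ·: aa
A/I-2 aff ·: Aa|AA
A/II-1 aff I-1×I-2: Aa
A/II-2 aff ·: Aa|AA
A/III-1 aff II-2×II-1: Aa|AA
A/III-2 aff ·: Aa|AA
A/IV-1 ? III-2×III-1: aa|Aa|AA
A/IV-2 aff III-2×III-1: Aa|AA
A/IV-3 aff III-2×III-1: Aa|AA
⇒ A over [I-1,I-2,II-1,II-2,III-1,III-2,IV-1,IV-2,IV-3]: 116 consistent
E/I-1 un ·: ee
E/I-2 ? ·: ee|Ee|EE
E/II-1 ? I-1×I-2: ee|Ee
E/II-2 ? ·: ee|Ee
E/III-1 un II-2×II-1: ee
E/III-2 aff ·: Ee
E/IV-1 un III-2×III-1: ee
E/IV-2 un III-2×III-1: ee
E/IV-3 un III-2×III-1: ee
⇒ E over [I-1,I-2,II-1,II-2,III-1,III-2,IV-1,IV-2,IV-3]: 8 consistent

II-1 ∈ {Aa Ee, Aa ee}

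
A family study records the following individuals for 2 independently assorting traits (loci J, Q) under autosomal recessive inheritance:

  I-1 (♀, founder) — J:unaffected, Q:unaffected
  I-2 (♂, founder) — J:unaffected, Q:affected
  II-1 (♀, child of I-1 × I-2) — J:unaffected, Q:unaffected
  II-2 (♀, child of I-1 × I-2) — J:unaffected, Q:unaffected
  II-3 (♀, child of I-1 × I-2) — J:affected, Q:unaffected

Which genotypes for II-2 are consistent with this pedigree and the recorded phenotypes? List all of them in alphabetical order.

II-2 ∈ {JJ Qq, Jj Qq}

J/I-1 un ·: Jj
J/I-2 un ·: Jj
J/II-1 un I-1×I-2: JJ|Jj
J/II-2 un I-1×I-2: JJ|Jj
J/II-3 aff I-1×I-2: jj
⇒ J over [I-1,I-2,II-1,II-2,II-3]: 4 consistent
Q/I-1 un ·: QQ|Qq
Q/I-2 aff ·: qq
Q/II-1 un I-1×I-2: Qq
Q/II-2 un I-1×I-2: Qq
Q/II-3 un I-1×I-2: Qq
⇒ Q over [I-1,I-2,II-1,II-2,II-3]: 2 consistent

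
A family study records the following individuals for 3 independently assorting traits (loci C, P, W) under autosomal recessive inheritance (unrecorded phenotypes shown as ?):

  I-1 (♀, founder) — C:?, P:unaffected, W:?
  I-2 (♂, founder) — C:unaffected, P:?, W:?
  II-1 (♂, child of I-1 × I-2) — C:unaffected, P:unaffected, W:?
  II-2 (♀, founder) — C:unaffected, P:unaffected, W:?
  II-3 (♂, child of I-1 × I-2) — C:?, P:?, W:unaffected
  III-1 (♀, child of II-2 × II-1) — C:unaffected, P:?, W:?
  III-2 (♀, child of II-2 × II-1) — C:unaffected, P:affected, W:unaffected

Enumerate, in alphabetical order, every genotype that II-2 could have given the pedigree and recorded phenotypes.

II-2 ∈ {CC Pp WW, CC Pp Ww, CC Pp ww, Cc Pp WW, Cc Pp Ww, Cc Pp ww}

C/I-1 ? ·: CC|Cc|cc
C/I-2 un ·: CC|Cc
C/II-1 un I-1×I-2: CC|Cc
C/II-2 un ·: CC|Cc
C/II-3 ? I-1×I-2: CC|Cc|cc
C/III-1 un II-2×II-1: CC|Cc
C/III-2 un II-2×II-1: CC|Cc
⇒ C over [I-1,I-2,II-1,II-2,II-3,III-1,III-2]: 120 consistent
P/I-1 un ·: PP|Pp
P/I-2 ? ·: PP|Pp|pp
P/II-1 un I-1×I-2: Pp
P/II-2 un ·: Pp
P/II-3 ? I-1×I-2: PP|Pp|pp
P/III-1 ? II-2×II-1: PP|Pp|pp
P/III-2 aff II-2×II-1: pp
⇒ P over [I-1,I-2,II-1,II-2,II-3,III-1,III-2]: 30 consistent
W/I-1 ? ·: WW|Ww|ww
W/I-2 ? ·: WW|Ww|ww
W/II-1 ? I-1×I-2: WW|Ww|ww
W/II-2 ? ·: WW|Ww|ww
W/II-3 un I-1×I-2: WW|Ww
W/III-1 ? II-2×II-1: WW|Ww|ww
W/III-2 un II-2×II-1: WW|Ww
⇒ W over [I-1,I-2,II-1,II-2,II-3,III-1,III-2]: 174 consistent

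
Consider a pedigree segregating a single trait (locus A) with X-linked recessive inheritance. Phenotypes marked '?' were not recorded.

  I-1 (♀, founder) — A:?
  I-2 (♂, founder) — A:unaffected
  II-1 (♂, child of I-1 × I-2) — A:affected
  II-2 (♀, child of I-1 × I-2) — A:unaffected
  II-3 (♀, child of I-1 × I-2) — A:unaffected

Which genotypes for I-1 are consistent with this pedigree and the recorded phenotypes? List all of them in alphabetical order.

I-1 ∈ {X^AX^a, X^aX^a}

A/I-1 ? ·: X^AX^a|X^aX^a
A/I-2 un ·: X^AY
A/II-1 aff I-1×I-2: X^aY
A/II-2 un I-1×I-2: X^AX^A|X^AX^a
A/II-3 un I-1×I-2: X^AX^A|X^AX^a
⇒ A over [I-1,I-2,II-1,II-2,II-3]: 5 consistent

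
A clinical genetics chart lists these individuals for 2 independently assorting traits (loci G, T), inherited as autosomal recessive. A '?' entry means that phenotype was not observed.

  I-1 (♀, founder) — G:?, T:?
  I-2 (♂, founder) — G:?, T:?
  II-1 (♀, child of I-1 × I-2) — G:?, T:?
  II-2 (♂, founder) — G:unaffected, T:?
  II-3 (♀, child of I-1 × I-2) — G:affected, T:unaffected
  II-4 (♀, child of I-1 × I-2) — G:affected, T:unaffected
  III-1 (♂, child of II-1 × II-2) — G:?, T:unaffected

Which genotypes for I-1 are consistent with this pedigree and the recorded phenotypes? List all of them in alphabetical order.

I-1 ∈ {Gg TT, Gg Tt, Gg tt, gg TT, gg Tt, gg tt}

G/I-1 ? ·: Gg|gg
G/I-2 ? ·: Gg|gg
G/II-1 ? I-1×I-2: GG|Gg|gg
G/II-2 un ·: GG|Gg
G/II-3 aff I-1×I-2: gg
G/II-4 aff I-1×I-2: gg
G/III-1 ? II-1×II-2: GG|Gg|gg
⇒ G over [I-1,I-2,II-1,II-2,II-3,II-4,III-1]: 30 consistent
T/I-1 ? ·: TT|Tt|tt
T/I-2 ? ·: TT|Tt|tt
T/II-1 ? I-1×I-2: TT|Tt|tt
T/II-2 ? ·: TT|Tt|tt
T/II-3 un I-1×I-2: TT|Tt
T/II-4 un I-1×I-2: TT|Tt
T/III-1 un II-1×II-2: TT|Tt
⇒ T over [I-1,I-2,II-1,II-2,II-3,II-4,III-1]: 144 consistent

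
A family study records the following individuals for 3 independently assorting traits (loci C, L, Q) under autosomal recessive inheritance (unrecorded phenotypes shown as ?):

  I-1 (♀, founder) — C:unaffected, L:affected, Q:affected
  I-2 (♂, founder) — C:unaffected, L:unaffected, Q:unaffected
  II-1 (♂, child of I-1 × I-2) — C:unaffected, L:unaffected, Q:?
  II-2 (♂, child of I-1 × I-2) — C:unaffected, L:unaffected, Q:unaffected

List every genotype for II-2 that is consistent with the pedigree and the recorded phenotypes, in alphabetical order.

II-2 ∈ {CC Ll Qq, Cc Ll Qq}

C/I-1 un ·: CC|Cc
C/I-2 un ·: CC|Cc
C/II-1 un I-1×I-2: CC|Cc
C/II-2 un I-1×I-2: CC|Cc
⇒ C over [I-1,I-2,II-1,II-2]: 13 consistent
L/I-1 aff ·: ll
L/I-2 un ·: LL|Ll
L/II-1 un I-1×I-2: Ll
L/II-2 un I-1×I-2: Ll
⇒ L over [I-1,I-2,II-1,II-2]: 2 consistent
Q/I-1 aff ·: qq
Q/I-2 un ·: QQ|Qq
Q/II-1 ? I-1×I-2: Qq|qq
Q/II-2 un I-1×I-2: Qq
⇒ Q over [I-1,I-2,II-1,II-2]: 3 consistent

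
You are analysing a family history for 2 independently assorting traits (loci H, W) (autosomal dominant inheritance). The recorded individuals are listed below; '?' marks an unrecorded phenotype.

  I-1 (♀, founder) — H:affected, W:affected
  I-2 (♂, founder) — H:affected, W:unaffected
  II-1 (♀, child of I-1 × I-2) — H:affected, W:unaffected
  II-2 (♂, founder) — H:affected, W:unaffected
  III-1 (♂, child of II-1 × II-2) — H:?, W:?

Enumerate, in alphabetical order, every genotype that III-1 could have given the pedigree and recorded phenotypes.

III-1 ∈ {HH ww, Hh ww, hh ww}

H/I-1 aff ·: Hh|HH
H/I-2 aff ·: Hh|HH
H/II-1 aff I-1×I-2: Hh|HH
H/II-2 aff ·: Hh|HH
H/III-1 ? II-1×II-2: hh|Hh|HH
⇒ H over [I-1,I-2,II-1,II-2,III-1]: 27 consistent
W/I-1 aff ·: Ww
W/I-2 un ·: ww
W/II-1 un I-1×I-2: ww
W/II-2 un ·: ww
W/III-1 ? II-1×II-2: ww
⇒ W over [I-1,I-2,II-1,II-2,III-1]: 1 consistent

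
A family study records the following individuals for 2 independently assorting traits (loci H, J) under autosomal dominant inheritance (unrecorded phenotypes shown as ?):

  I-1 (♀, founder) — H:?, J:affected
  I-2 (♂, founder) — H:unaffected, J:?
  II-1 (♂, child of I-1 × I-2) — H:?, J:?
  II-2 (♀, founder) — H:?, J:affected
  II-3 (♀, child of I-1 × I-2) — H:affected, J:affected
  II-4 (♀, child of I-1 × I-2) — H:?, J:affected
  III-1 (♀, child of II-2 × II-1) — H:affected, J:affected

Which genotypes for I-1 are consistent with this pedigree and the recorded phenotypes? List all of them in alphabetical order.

I-1 ∈ {HH JJ, HH Jj, Hh JJ, Hh Jj}

H/I-1 ? ·: Hh|HH
H/I-2 un ·: hh
H/II-1 ? I-1×I-2: hh|Hh
H/II-2 ? ·: hh|Hh|HH
H/II-3 aff I-1×I-2: Hh
H/II-4 ? I-1×I-2: hh|Hh
H/III-1 aff II-2×II-1: Hh|HH
⇒ H over [I-1,I-2,II-1,II-2,II-3,II-4,III-1]: 19 consistent
J/I-1 aff ·: Jj|JJ
J/I-2 ? ·: jj|Jj|JJ
J/II-1 ? I-1×I-2: jj|Jj|JJ
J/II-2 aff ·: Jj|JJ
J/II-3 aff I-1×I-2: Jj|JJ
J/II-4 aff I-1×I-2: Jj|JJ
J/III-1 aff II-2×II-1: Jj|JJ
⇒ J over [I-1,I-2,II-1,II-2,II-3,II-4,III-1]: 105 consistent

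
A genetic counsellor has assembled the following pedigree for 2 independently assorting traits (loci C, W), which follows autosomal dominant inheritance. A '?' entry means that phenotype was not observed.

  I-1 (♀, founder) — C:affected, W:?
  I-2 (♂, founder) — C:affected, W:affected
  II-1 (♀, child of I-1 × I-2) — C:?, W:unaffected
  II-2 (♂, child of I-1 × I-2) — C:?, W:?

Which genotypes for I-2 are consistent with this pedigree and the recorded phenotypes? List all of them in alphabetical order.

C/I-1 aff ·: Cc|CC
C/I-2 aff ·: Cc|CC
C/II-1 ? I-1×I-2: cc|Cc|CC
C/II-2 ? I-1×I-2: cc|Cc|CC
⇒ C over [I-1,I-2,II-1,II-2]: 18 consistent
W/I-1 ? ·: ww|Ww
W/I-2 aff ·: Ww
W/II-1 un I-1×I-2: ww
W/II-2 ? I-1×I-2: ww|Ww|WW
⇒ W over [I-1,I-2,II-1,II-2]: 5 consistent

I-2 ∈ {CC Ww, Cc Ww}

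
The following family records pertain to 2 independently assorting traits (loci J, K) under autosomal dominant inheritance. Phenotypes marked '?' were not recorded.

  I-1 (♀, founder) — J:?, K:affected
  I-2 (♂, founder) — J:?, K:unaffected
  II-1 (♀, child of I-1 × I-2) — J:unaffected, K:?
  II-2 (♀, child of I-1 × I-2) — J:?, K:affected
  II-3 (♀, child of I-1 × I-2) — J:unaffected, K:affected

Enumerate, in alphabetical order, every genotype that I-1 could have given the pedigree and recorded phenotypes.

J/I-1 ? ·: jj|Jj
J/I-2 ? ·: jj|Jj
J/II-1 un I-1×I-2: jj
J/II-2 ? I-1×I-2: jj|Jj|JJ
J/II-3 un I-1×I-2: jj
⇒ J over [I-1,I-2,II-1,II-2,II-3]: 8 consistent
K/I-1 aff ·: Kk|KK
K/I-2 un ·: kk
K/II-1 ? I-1×I-2: kk|Kk
K/II-2 aff I-1×I-2: Kk
K/II-3 aff I-1×I-2: Kk
⇒ K over [I-1,I-2,II-1,II-2,II-3]: 3 consistent

I-1 ∈ {Jj KK, Jj Kk, jj KK, jj Kk}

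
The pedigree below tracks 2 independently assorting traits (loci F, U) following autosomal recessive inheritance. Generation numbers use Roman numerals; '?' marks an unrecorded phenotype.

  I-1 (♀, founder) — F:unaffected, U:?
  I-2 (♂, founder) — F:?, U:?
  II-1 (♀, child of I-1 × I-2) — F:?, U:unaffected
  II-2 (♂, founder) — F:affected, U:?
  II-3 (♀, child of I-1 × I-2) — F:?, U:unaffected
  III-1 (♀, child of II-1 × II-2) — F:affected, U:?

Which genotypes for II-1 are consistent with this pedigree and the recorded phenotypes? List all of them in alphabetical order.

F/I-1 un ·: FF|Ff
F/I-2 ? ·: FF|Ff|ff
F/II-1 ? I-1×I-2: Ff|ff
F/II-2 aff ·: ff
F/II-3 ? I-1×I-2: FF|Ff|ff
F/III-1 aff II-1×II-2: ff
⇒ F over [I-1,I-2,II-1,II-2,II-3,III-1]: 15 consistent
U/I-1 ? ·: UU|Uu|uu
U/I-2 ? ·: UU|Uu|uu
U/II-1 un I-1×I-2: UU|Uu
U/II-2 ? ·: UU|Uu|uu
U/II-3 un I-1×I-2: UU|Uu
U/III-1 ? II-1×II-2: UU|Uu|uu
⇒ U over [I-1,I-2,II-1,II-2,II-3,III-1]: 98 consistent

II-1 ∈ {Ff UU, Ff Uu, ff UU, ff Uu}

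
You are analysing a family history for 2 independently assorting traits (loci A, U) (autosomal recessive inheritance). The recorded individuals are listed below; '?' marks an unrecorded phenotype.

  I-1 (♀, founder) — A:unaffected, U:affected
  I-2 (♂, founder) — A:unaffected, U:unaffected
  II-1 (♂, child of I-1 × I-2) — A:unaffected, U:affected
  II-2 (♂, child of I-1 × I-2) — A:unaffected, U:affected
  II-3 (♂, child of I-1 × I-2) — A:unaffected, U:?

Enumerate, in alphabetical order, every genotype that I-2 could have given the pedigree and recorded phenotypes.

I-2 ∈ {AA Uu, Aa Uu}

A/I-1 un ·: AA|Aa
A/I-2 un ·: AA|Aa
A/II-1 un I-1×I-2: AA|Aa
A/II-2 un I-1×I-2: AA|Aa
A/II-3 un I-1×I-2: AA|Aa
⇒ A over [I-1,I-2,II-1,II-2,II-3]: 25 consistent
U/I-1 aff ·: uu
U/I-2 un ·: Uu
U/II-1 aff I-1×I-2: uu
U/II-2 aff I-1×I-2: uu
U/II-3 ? I-1×I-2: Uu|uu
⇒ U over [I-1,I-2,II-1,II-2,II-3]: 2 consistent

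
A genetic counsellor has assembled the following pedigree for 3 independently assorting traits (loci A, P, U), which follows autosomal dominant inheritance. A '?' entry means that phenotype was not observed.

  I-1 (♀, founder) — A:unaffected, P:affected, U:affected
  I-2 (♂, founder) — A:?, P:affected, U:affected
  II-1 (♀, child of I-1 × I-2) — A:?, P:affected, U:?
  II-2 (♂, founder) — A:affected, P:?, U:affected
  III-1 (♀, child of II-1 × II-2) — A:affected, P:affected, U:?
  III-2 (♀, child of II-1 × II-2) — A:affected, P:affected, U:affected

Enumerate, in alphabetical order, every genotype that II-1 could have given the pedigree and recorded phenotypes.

II-1 ∈ {Aa PP UU, Aa PP Uu, Aa PP uu, Aa Pp UU, Aa Pp Uu, Aa Pp uu, aa PP UU, aa PP Uu, aa PP uu, aa Pp UU, aa Pp Uu, aa Pp uu}

A/I-1 un ·: aa
A/I-2 ? ·: aa|Aa|AA
A/II-1 ? I-1×I-2: aa|Aa
A/II-2 aff ·: Aa|AA
A/III-1 aff II-1×II-2: Aa|AA
A/III-2 aff II-1×II-2: Aa|AA
⇒ A over [I-1,I-2,II-1,II-2,III-1,III-2]: 20 consistent
P/I-1 aff ·: Pp|PP
P/I-2 aff ·: Pp|PP
P/II-1 aff I-1×I-2: Pp|PP
P/II-2 ? ·: pp|Pp|PP
P/III-1 aff II-1×II-2: Pp|PP
P/III-2 aff II-1×II-2: Pp|PP
⇒ P over [I-1,I-2,II-1,II-2,III-1,III-2]: 51 consistent
U/I-1 aff ·: Uu|UU
U/I-2 aff ·: Uu|UU
U/II-1 ? I-1×I-2: uu|Uu|UU
U/II-2 aff ·: Uu|UU
U/III-1 ? II-1×II-2: uu|Uu|UU
U/III-2 aff II-1×II-2: Uu|UU
⇒ U over [I-1,I-2,II-1,II-2,III-1,III-2]: 53 consistent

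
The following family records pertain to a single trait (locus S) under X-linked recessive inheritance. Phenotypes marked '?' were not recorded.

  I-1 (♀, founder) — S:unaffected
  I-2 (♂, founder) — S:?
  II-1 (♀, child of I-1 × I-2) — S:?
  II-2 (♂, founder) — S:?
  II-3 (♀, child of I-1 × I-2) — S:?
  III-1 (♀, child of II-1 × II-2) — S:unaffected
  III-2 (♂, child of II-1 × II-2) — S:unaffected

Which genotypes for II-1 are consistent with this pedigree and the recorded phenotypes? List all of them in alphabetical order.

II-1 ∈ {X^SX^S, X^SX^s}

S/I-1 un ·: X^SX^S|X^SX^s
S/I-2 ? ·: X^SY|X^sY
S/II-1 ? I-1×I-2: X^SX^S|X^SX^s
S/II-2 ? ·: X^SY|X^sY
S/II-3 ? I-1×I-2: X^SX^S|X^SX^s|X^sX^s
S/III-1 un II-1×II-2: X^SX^S|X^SX^s
S/III-2 un II-1×II-2: X^SY
⇒ S over [I-1,I-2,II-1,II-2,II-3,III-1,III-2]: 21 consistent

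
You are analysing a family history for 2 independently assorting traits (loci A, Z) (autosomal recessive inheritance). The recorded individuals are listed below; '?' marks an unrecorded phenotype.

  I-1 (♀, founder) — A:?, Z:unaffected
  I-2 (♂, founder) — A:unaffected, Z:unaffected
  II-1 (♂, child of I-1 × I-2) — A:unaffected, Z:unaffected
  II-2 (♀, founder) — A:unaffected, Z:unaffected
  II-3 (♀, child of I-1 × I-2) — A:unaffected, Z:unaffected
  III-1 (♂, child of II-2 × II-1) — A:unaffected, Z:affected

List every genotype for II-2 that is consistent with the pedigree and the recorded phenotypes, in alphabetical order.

II-2 ∈ {AA Zz, Aa Zz}

A/I-1 ? ·: AA|Aa|aa
A/I-2 un ·: AA|Aa
A/II-1 un I-1×I-2: AA|Aa
A/II-2 un ·: AA|Aa
A/II-3 un I-1×I-2: AA|Aa
A/III-1 un II-2×II-1: AA|Aa
⇒ A over [I-1,I-2,II-1,II-2,II-3,III-1]: 53 consistent
Z/I-1 un ·: ZZ|Zz
Z/I-2 un ·: ZZ|Zz
Z/II-1 un I-1×I-2: Zz
Z/II-2 un ·: Zz
Z/II-3 un I-1×I-2: ZZ|Zz
Z/III-1 aff II-2×II-1: zz
⇒ Z over [I-1,I-2,II-1,II-2,II-3,III-1]: 6 consistent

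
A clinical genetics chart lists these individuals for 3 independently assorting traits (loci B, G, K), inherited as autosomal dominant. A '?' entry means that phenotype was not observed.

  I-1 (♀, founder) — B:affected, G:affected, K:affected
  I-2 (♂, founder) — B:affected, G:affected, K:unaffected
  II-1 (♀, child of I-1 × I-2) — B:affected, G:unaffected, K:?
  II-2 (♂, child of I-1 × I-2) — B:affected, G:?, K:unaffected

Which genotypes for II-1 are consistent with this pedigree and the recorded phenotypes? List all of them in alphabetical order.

II-1 ∈ {BB gg Kk, BB gg kk, Bb gg Kk, Bb gg kk}

B/I-1 aff ·: Bb|BB
B/I-2 aff ·: Bb|BB
B/II-1 aff I-1×I-2: Bb|BB
B/II-2 aff I-1×I-2: Bb|BB
⇒ B over [I-1,I-2,II-1,II-2]: 13 consistent
G/I-1 aff ·: Gg
G/I-2 aff ·: Gg
G/II-1 un I-1×I-2: gg
G/II-2 ? I-1×I-2: gg|Gg|GG
⇒ G over [I-1,I-2,II-1,II-2]: 3 consistent
K/I-1 aff ·: Kk
K/I-2 un ·: kk
K/II-1 ? I-1×I-2: kk|Kk
K/II-2 un I-1×I-2: kk
⇒ K over [I-1,I-2,II-1,II-2]: 2 consistent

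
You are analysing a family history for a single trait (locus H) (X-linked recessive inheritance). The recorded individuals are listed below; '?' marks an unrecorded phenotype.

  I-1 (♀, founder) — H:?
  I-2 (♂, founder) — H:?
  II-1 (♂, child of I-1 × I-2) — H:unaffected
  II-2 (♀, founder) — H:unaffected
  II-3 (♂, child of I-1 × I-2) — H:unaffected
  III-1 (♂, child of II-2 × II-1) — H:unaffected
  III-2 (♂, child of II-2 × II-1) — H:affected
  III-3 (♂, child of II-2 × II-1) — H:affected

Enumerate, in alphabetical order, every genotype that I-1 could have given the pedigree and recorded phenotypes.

I-1 ∈ {X^HX^H, X^HX^h}

H/I-1 ? ·: X^HX^H|X^HX^h
H/I-2 ? ·: X^HY|X^hY
H/II-1 un I-1×I-2: X^HY
H/II-2 un ·: X^HX^h
H/II-3 un I-1×I-2: X^HY
H/III-1 un II-2×II-1: X^HY
H/III-2 aff II-2×II-1: X^hY
H/III-3 aff II-2×II-1: X^hY
⇒ H over [I-1,I-2,II-1,II-2,II-3,III-1,III-2,III-3]: 4 consistent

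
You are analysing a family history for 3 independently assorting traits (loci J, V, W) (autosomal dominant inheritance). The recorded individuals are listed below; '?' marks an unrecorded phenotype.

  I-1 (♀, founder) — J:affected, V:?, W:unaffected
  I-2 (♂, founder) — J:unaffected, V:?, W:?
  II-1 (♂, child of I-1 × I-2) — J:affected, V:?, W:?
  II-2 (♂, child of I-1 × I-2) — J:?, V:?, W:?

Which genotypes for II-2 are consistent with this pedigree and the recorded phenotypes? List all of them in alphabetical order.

II-2 ∈ {Jj VV Ww, Jj VV ww, Jj Vv Ww, Jj Vv ww, Jj vv Ww, Jj vv ww, jj VV Ww, jj VV ww, jj Vv Ww, jj Vv ww, jj vv Ww, jj vv ww}

J/I-1 aff ·: Jj|JJ
J/I-2 un ·: jj
J/II-1 aff I-1×I-2: Jj
J/II-2 ? I-1×I-2: jj|Jj
⇒ J over [I-1,I-2,II-1,II-2]: 3 consistent
V/I-1 ? ·: vv|Vv|VV
V/I-2 ? ·: vv|Vv|VV
V/II-1 ? I-1×I-2: vv|Vv|VV
V/II-2 ? I-1×I-2: vv|Vv|VV
⇒ V over [I-1,I-2,II-1,II-2]: 29 consistent
W/I-1 un ·: ww
W/I-2 ? ·: ww|Ww|WW
W/II-1 ? I-1×I-2: ww|Ww
W/II-2 ? I-1×I-2: ww|Ww
⇒ W over [I-1,I-2,II-1,II-2]: 6 consistent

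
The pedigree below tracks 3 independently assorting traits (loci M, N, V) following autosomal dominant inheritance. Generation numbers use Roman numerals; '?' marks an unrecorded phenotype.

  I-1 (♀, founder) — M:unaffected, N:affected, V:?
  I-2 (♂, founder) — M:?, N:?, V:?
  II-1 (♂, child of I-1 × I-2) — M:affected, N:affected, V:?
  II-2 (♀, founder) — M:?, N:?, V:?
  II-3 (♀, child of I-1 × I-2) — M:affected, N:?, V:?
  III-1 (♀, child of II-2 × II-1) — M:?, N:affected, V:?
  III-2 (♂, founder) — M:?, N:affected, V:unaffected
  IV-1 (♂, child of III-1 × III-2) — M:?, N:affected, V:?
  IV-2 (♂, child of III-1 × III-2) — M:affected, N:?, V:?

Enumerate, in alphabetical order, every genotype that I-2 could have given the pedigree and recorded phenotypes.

M/I-1 un ·: mm
M/I-2 ? ·: Mm|MM
M/II-1 aff I-1×I-2: Mm
M/II-2 ? ·: mm|Mm|MM
M/II-3 aff I-1×I-2: Mm
M/III-1 ? II-2×II-1: mm|Mm|MM
M/III-2 ? ·: mm|Mm|MM
M/IV-1 ? III-1×III-2: mm|Mm|MM
M/IV-2 aff III-1×III-2: Mm|MM
⇒ M over [I-1,I-2,II-1,II-2,II-3,III-1,III-2,IV-1,IV-2]: 108 consistent
N/I-1 aff ·: Nn|NN
N/I-2 ? ·: nn|Nn|NN
N/II-1 aff I-1×I-2: Nn|NN
N/II-2 ? ·: nn|Nn|NN
N/II-3 ? I-1×I-2: nn|Nn|NN
N/III-1 aff II-2×II-1: Nn|NN
N/III-2 aff ·: Nn|NN
N/IV-1 aff III-1×III-2: Nn|NN
N/IV-2 ? III-1×III-2: nn|Nn|NN
⇒ N over [I-1,I-2,II-1,II-2,II-3,III-1,III-2,IV-1,IV-2]: 640 consistent
V/I-1 ? ·: vv|Vv|VV
V/I-2 ? ·: vv|Vv|VV
V/II-1 ? I-1×I-2: vv|Vv|VV
V/II-2 ? ·: vv|Vv|VV
V/II-3 ? I-1×I-2: vv|Vv|VV
V/III-1 ? II-2×II-1: vv|Vv|VV
V/III-2 un ·: vv
V/IV-1 ? III-1×III-2: vv|Vv
V/IV-2 ? III-1×III-2: vv|Vv
⇒ V over [I-1,I-2,II-1,II-2,II-3,III-1,III-2,IV-1,IV-2]: 368 consistent

I-2 ∈ {MM NN VV, MM NN Vv, MM NN vv, MM Nn VV, MM Nn Vv, MM Nn vv, MM nn VV, MM nn Vv, MM nn vv, Mm NN VV, Mm NN Vv, Mm NN vv, Mm Nn VV, Mm Nn Vv, Mm Nn vv, Mm nn VV, Mm nn Vv, Mm nn vv}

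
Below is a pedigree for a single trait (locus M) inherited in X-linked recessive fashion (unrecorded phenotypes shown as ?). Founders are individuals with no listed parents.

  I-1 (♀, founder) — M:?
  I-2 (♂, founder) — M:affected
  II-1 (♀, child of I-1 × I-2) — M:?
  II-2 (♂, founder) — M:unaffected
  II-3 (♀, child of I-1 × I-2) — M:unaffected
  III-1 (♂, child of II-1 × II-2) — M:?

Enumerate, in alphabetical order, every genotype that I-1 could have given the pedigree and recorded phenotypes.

M/I-1 ? ·: X^MX^M|X^MX^m
M/I-2 aff ·: X^mY
M/II-1 ? I-1×I-2: X^MX^m|X^mX^m
M/II-2 un ·: X^MY
M/II-3 un I-1×I-2: X^MX^m
M/III-1 ? II-1×II-2: X^MY|X^mY
⇒ M over [I-1,I-2,II-1,II-2,II-3,III-1]: 5 consistent

I-1 ∈ {X^MX^M, X^MX^m}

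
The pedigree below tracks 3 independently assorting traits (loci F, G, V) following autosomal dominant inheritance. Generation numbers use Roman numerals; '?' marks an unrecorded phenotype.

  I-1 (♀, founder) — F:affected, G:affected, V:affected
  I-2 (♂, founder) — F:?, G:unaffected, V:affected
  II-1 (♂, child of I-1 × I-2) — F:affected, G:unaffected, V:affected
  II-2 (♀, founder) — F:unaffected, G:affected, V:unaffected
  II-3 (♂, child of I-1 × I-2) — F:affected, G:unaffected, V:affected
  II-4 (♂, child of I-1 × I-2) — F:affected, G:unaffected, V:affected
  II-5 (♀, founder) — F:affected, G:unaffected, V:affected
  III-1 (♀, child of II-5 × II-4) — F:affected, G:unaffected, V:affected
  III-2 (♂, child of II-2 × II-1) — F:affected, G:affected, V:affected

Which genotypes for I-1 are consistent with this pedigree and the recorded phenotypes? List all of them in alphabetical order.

I-1 ∈ {FF Gg VV, FF Gg Vv, Ff Gg VV, Ff Gg Vv}

F/I-1 aff ·: Ff|FF
F/I-2 ? ·: ff|Ff|FF
F/II-1 aff I-1×I-2: Ff|FF
F/II-2 un ·: ff
F/II-3 aff I-1×I-2: Ff|FF
F/II-4 aff I-1×I-2: Ff|FF
F/II-5 aff ·: Ff|FF
F/III-1 aff II-5×II-4: Ff|FF
F/III-2 aff II-2×II-1: Ff
⇒ F over [I-1,I-2,II-1,II-2,II-3,II-4,II-5,III-1,III-2]: 95 consistent
G/I-1 aff ·: Gg
G/I-2 un ·: gg
G/II-1 un I-1×I-2: gg
G/II-2 aff ·: Gg|GG
G/II-3 un I-1×I-2: gg
G/II-4 un I-1×I-2: gg
G/II-5 un ·: gg
G/III-1 un II-5×II-4: gg
G/III-2 aff II-2×II-1: Gg
⇒ G over [I-1,I-2,II-1,II-2,II-3,II-4,II-5,III-1,III-2]: 2 consistent
V/I-1 aff ·: Vv|VV
V/I-2 aff ·: Vv|VV
V/II-1 aff I-1×I-2: Vv|VV
V/II-2 un ·: vv
V/II-3 aff I-1×I-2: Vv|VV
V/II-4 aff I-1×I-2: Vv|VV
V/II-5 aff ·: Vv|VV
V/III-1 aff II-5×II-4: Vv|VV
V/III-2 aff II-2×II-1: Vv
⇒ V over [I-1,I-2,II-1,II-2,II-3,II-4,II-5,III-1,III-2]: 87 consistent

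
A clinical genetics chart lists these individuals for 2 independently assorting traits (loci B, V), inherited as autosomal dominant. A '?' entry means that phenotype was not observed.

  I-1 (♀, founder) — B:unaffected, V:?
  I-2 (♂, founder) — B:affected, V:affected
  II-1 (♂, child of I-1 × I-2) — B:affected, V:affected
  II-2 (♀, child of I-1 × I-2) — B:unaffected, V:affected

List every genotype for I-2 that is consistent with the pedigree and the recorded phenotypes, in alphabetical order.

B/I-1 un ·: bb
B/I-2 aff ·: Bb
B/II-1 aff I-1×I-2: Bb
B/II-2 un I-1×I-2: bb
⇒ B over [I-1,I-2,II-1,II-2]: 1 consistent
V/I-1 ? ·: vv|Vv|VV
V/I-2 aff ·: Vv|VV
V/II-1 aff I-1×I-2: Vv|VV
V/II-2 aff I-1×I-2: Vv|VV
⇒ V over [I-1,I-2,II-1,II-2]: 15 consistent

I-2 ∈ {Bb VV, Bb Vv}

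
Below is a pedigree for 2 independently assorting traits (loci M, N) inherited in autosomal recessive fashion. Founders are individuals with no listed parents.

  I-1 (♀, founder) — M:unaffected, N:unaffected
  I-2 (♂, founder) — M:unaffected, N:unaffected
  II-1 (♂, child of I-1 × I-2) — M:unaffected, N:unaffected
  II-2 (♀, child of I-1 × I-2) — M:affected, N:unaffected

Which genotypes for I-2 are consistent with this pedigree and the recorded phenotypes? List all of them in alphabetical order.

M/I-1 un ·: Mm
M/I-2 un ·: Mm
M/II-1 un I-1×I-2: MM|Mm
M/II-2 aff I-1×I-2: mm
⇒ M over [I-1,I-2,II-1,II-2]: 2 consistent
N/I-1 un ·: NN|Nn
N/I-2 un ·: NN|Nn
N/II-1 un I-1×I-2: NN|Nn
N/II-2 un I-1×I-2: NN|Nn
⇒ N over [I-1,I-2,II-1,II-2]: 13 consistent

I-2 ∈ {Mm NN, Mm Nn}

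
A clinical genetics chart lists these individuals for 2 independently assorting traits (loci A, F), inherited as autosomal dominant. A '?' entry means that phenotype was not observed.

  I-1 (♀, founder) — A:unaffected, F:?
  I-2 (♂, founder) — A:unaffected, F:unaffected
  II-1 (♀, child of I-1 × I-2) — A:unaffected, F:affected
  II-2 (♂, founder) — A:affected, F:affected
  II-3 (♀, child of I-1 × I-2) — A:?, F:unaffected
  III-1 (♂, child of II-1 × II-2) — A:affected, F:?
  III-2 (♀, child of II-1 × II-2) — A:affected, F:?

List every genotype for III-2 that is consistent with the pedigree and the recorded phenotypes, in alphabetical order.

A/I-1 un ·: aa
A/I-2 un ·: aa
A/II-1 un I-1×I-2: aa
A/II-2 aff ·: Aa|AA
A/II-3 ? I-1×I-2: aa
A/III-1 aff II-1×II-2: Aa
A/III-2 aff II-1×II-2: Aa
⇒ A over [I-1,I-2,II-1,II-2,II-3,III-1,III-2]: 2 consistent
F/I-1 ? ·: Ff
F/I-2 un ·: ff
F/II-1 aff I-1×I-2: Ff
F/II-2 aff ·: Ff|FF
F/II-3 un I-1×I-2: ff
F/III-1 ? II-1×II-2: ff|Ff|FF
F/III-2 ? II-1×II-2: ff|Ff|FF
⇒ F over [I-1,I-2,II-1,II-2,II-3,III-1,III-2]: 13 consistent

III-2 ∈ {Aa FF, Aa Ff, Aa ff}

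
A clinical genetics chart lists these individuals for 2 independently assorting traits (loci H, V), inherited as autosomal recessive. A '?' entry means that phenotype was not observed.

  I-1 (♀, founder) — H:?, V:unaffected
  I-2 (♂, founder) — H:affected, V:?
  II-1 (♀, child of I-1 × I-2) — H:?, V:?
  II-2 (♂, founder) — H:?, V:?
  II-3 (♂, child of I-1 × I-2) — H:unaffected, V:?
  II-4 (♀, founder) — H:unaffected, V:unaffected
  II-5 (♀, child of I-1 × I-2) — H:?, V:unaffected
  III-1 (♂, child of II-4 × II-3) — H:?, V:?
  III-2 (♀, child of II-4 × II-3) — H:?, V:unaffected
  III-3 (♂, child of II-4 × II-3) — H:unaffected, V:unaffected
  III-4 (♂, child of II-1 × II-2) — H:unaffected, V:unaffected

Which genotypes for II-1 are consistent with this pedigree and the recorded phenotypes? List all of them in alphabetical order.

II-1 ∈ {Hh VV, Hh Vv, Hh vv, hh VV, hh Vv, hh vv}

H/I-1 ? ·: HH|Hh
H/I-2 aff ·: hh
H/II-1 ? I-1×I-2: Hh|hh
H/II-2 ? ·: HH|Hh|hh
H/II-3 un I-1×I-2: Hh
H/II-4 un ·: HH|Hh
H/II-5 ? I-1×I-2: Hh|hh
H/III-1 ? II-4×II-3: HH|Hh|hh
H/III-2 ? II-4×II-3: HH|Hh|hh
H/III-3 un II-4×II-3: HH|Hh
H/III-4 un II-1×II-2: HH|Hh
⇒ H over [I-1,I-2,II-1,II-2,II-3,II-4,II-5,III-1,III-2,III-3,III-4]: 494 consistent
V/I-1 un ·: VV|Vv
V/I-2 ? ·: VV|Vv|vv
V/II-1 ? I-1×I-2: VV|Vv|vv
V/II-2 ? ·: VV|Vv|vv
V/II-3 ? I-1×I-2: VV|Vv|vv
V/II-4 un ·: VV|Vv
V/II-5 un I-1×I-2: VV|Vv
V/III-1 ? II-4×II-3: VV|Vv|vv
V/III-2 un II-4×II-3: VV|Vv
V/III-3 un II-4×II-3: VV|Vv
V/III-4 un II-1×II-2: VV|Vv
⇒ V over [I-1,I-2,II-1,II-2,II-3,II-4,II-5,III-1,III-2,III-3,III-4]: 2045 consistent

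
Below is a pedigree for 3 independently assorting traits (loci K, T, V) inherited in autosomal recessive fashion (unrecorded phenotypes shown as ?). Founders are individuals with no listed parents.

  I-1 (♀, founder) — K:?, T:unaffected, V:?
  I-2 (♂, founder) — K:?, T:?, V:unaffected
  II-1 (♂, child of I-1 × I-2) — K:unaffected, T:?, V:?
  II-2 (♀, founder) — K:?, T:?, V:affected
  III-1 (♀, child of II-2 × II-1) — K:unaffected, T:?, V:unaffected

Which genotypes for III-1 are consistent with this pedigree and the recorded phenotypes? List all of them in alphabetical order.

K/I-1 ? ·: KK|Kk|kk
K/I-2 ? ·: KK|Kk|kk
K/II-1 un I-1×I-2: KK|Kk
K/II-2 ? ·: KK|Kk|kk
K/III-1 un II-2×II-1: KK|Kk
⇒ K over [I-1,I-2,II-1,II-2,III-1]: 51 consistent
T/I-1 un ·: TT|Tt
T/I-2 ? ·: TT|Tt|tt
T/II-1 ? I-1×I-2: TT|Tt|tt
T/II-2 ? ·: TT|Tt|tt
T/III-1 ? II-2×II-1: TT|Tt|tt
⇒ T over [I-1,I-2,II-1,II-2,III-1]: 59 consistent
V/I-1 ? ·: VV|Vv|vv
V/I-2 un ·: VV|Vv
V/II-1 ? I-1×I-2: VV|Vv
V/II-2 aff ·: vv
V/III-1 un II-2×II-1: Vv
⇒ V over [I-1,I-2,II-1,II-2,III-1]: 9 consistent

III-1 ∈ {KK TT Vv, KK Tt Vv, KK tt Vv, Kk TT Vv, Kk Tt Vv, Kk tt Vv}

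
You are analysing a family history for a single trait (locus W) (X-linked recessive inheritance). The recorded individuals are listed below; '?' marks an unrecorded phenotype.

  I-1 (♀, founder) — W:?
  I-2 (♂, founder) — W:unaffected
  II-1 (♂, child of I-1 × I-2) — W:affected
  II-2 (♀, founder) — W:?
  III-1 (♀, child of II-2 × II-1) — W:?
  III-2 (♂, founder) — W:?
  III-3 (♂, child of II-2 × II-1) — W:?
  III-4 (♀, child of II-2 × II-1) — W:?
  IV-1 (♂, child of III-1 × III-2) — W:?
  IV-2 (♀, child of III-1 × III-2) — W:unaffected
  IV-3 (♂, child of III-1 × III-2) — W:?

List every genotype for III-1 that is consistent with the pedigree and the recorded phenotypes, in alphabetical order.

W/I-1 ? ·: X^WX^w|X^wX^w
W/I-2 un ·: X^WY
W/II-1 aff I-1×I-2: X^wY
W/II-2 ? ·: X^WX^W|X^WX^w|X^wX^w
W/III-1 ? II-2×II-1: X^WX^w|X^wX^w
W/III-2 ? ·: X^WY|X^wY
W/III-3 ? II-2×II-1: X^WY|X^wY
W/III-4 ? II-2×II-1: X^WX^w|X^wX^w
W/IV-1 ? III-1×III-2: X^WY|X^wY
W/IV-2 un III-1×III-2: X^WX^W|X^WX^w
W/IV-3 ? III-1×III-2: X^WY|X^wY
⇒ W over [I-1,I-2,II-1,II-2,III-1,III-2,III-3,III-4,IV-1,IV-2,IV-3]: 130 consistent

III-1 ∈ {X^WX^w, X^wX^w}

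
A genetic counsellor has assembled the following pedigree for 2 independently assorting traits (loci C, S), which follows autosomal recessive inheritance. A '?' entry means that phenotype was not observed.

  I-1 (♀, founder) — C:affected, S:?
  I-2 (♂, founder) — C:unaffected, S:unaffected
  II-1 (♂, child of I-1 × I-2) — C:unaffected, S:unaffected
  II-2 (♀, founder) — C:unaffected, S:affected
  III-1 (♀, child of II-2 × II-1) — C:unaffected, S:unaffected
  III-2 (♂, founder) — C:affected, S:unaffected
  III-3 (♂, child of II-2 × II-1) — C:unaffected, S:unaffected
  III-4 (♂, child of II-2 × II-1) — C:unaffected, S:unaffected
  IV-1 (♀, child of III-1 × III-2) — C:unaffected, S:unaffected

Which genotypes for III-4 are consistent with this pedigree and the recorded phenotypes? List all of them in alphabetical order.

C/I-1 aff ·: cc
C/I-2 un ·: CC|Cc
C/II-1 un I-1×I-2: Cc
C/II-2 un ·: CC|Cc
C/III-1 un II-2×II-1: CC|Cc
C/III-2 aff ·: cc
C/III-3 un II-2×II-1: CC|Cc
C/III-4 un II-2×II-1: CC|Cc
C/IV-1 un III-1×III-2: Cc
⇒ C over [I-1,I-2,II-1,II-2,III-1,III-2,III-3,III-4,IV-1]: 32 consistent
S/I-1 ? ·: SS|Ss|ss
S/I-2 un ·: SS|Ss
S/II-1 un I-1×I-2: SS|Ss
S/II-2 aff ·: ss
S/III-1 un II-2×II-1: Ss
S/III-2 un ·: SS|Ss
S/III-3 un II-2×II-1: Ss
S/III-4 un II-2×II-1: Ss
S/IV-1 un III-1×III-2: SS|Ss
⇒ S over [I-1,I-2,II-1,II-2,III-1,III-2,III-3,III-4,IV-1]: 36 consistent

III-4 ∈ {CC Ss, Cc Ss}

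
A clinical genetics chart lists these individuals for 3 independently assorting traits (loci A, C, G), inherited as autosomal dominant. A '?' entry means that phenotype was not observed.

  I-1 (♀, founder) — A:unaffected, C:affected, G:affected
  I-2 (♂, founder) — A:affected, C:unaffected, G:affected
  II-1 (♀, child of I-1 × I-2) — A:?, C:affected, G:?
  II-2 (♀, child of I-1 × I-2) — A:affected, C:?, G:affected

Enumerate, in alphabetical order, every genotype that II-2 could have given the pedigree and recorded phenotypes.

II-2 ∈ {Aa Cc GG, Aa Cc Gg, Aa cc GG, Aa cc Gg}

A/I-1 un ·: aa
A/I-2 aff ·: Aa|AA
A/II-1 ? I-1×I-2: aa|Aa
A/II-2 aff I-1×I-2: Aa
⇒ A over [I-1,I-2,II-1,II-2]: 3 consistent
C/I-1 aff ·: Cc|CC
C/I-2 un ·: cc
C/II-1 aff I-1×I-2: Cc
C/II-2 ? I-1×I-2: cc|Cc
⇒ C over [I-1,I-2,II-1,II-2]: 3 consistent
G/I-1 aff ·: Gg|GG
G/I-2 aff ·: Gg|GG
G/II-1 ? I-1×I-2: gg|Gg|GG
G/II-2 aff I-1×I-2: Gg|GG
⇒ G over [I-1,I-2,II-1,II-2]: 15 consistent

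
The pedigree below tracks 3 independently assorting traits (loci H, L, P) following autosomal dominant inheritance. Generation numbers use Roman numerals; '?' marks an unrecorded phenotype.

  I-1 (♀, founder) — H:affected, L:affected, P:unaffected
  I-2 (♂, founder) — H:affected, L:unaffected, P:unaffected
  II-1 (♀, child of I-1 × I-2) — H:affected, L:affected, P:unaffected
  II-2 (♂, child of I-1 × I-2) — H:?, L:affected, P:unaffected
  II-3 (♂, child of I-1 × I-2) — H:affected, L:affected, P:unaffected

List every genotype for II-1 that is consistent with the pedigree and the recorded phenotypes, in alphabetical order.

H/I-1 aff ·: Hh|HH
H/I-2 aff ·: Hh|HH
H/II-1 aff I-1×I-2: Hh|HH
H/II-2 ? I-1×I-2: hh|Hh|HH
H/II-3 aff I-1×I-2: Hh|HH
⇒ H over [I-1,I-2,II-1,II-2,II-3]: 29 consistent
L/I-1 aff ·: Ll|LL
L/I-2 un ·: ll
L/II-1 aff I-1×I-2: Ll
L/II-2 aff I-1×I-2: Ll
L/II-3 aff I-1×I-2: Ll
⇒ L over [I-1,I-2,II-1,II-2,II-3]: 2 consistent
P/I-1 un ·: pp
P/I-2 un ·: pp
P/II-1 un I-1×I-2: pp
P/II-2 un I-1×I-2: pp
P/II-3 un I-1×I-2: pp
⇒ P over [I-1,I-2,II-1,II-2,II-3]: 1 consistent

II-1 ∈ {HH Ll pp, Hh Ll pp}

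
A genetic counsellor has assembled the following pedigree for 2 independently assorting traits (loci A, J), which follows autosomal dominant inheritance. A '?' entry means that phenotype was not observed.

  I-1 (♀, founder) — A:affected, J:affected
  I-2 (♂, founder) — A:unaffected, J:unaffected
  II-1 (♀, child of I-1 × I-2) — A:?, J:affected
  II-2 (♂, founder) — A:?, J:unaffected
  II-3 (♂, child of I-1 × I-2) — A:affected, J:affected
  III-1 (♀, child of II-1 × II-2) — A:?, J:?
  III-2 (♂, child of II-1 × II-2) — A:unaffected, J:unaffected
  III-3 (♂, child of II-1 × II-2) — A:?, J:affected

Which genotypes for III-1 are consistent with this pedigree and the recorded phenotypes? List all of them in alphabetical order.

A/I-1 aff ·: Aa|AA
A/I-2 un ·: aa
A/II-1 ? I-1×I-2: aa|Aa
A/II-2 ? ·: aa|Aa
A/II-3 aff I-1×I-2: Aa
A/III-1 ? II-1×II-2: aa|Aa|AA
A/III-2 un II-1×II-2: aa
A/III-3 ? II-1×II-2: aa|Aa|AA
⇒ A over [I-1,I-2,II-1,II-2,II-3,III-1,III-2,III-3]: 31 consistent
J/I-1 aff ·: Jj|JJ
J/I-2 un ·: jj
J/II-1 aff I-1×I-2: Jj
J/II-2 un ·: jj
J/II-3 aff I-1×I-2: Jj
J/III-1 ? II-1×II-2: jj|Jj
J/III-2 un II-1×II-2: jj
J/III-3 aff II-1×II-2: Jj
⇒ J over [I-1,I-2,II-1,II-2,II-3,III-1,III-2,III-3]: 4 consistent

III-1 ∈ {AA Jj, AA jj, Aa Jj, Aa jj, aa Jj, aa jj}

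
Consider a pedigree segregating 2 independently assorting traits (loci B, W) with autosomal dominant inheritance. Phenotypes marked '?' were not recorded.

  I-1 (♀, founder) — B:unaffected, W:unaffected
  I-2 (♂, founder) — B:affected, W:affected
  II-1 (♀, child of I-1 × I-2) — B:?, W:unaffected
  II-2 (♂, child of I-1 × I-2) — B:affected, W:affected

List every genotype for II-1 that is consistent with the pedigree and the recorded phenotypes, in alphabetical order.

B/I-1 un ·: bb
B/I-2 aff ·: Bb|BB
B/II-1 ? I-1×I-2: bb|Bb
B/II-2 aff I-1×I-2: Bb
⇒ B over [I-1,I-2,II-1,II-2]: 3 consistent
W/I-1 un ·: ww
W/I-2 aff ·: Ww
W/II-1 un I-1×I-2: ww
W/II-2 aff I-1×I-2: Ww
⇒ W over [I-1,I-2,II-1,II-2]: 1 consistent

II-1 ∈ {Bb ww, bb ww}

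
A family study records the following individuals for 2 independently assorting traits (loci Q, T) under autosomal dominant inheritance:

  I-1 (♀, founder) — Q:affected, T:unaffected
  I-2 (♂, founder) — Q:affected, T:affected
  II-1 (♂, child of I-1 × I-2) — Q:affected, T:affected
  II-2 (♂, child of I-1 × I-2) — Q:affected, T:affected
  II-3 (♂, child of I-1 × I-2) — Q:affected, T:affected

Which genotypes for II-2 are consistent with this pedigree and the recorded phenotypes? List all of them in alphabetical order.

II-2 ∈ {QQ Tt, Qq Tt}

Q/I-1 aff ·: Qq|QQ
Q/I-2 aff ·: Qq|QQ
Q/II-1 aff I-1×I-2: Qq|QQ
Q/II-2 aff I-1×I-2: Qq|QQ
Q/II-3 aff I-1×I-2: Qq|QQ
⇒ Q over [I-1,I-2,II-1,II-2,II-3]: 25 consistent
T/I-1 un ·: tt
T/I-2 aff ·: Tt|TT
T/II-1 aff I-1×I-2: Tt
T/II-2 aff I-1×I-2: Tt
T/II-3 aff I-1×I-2: Tt
⇒ T over [I-1,I-2,II-1,II-2,II-3]: 2 consistent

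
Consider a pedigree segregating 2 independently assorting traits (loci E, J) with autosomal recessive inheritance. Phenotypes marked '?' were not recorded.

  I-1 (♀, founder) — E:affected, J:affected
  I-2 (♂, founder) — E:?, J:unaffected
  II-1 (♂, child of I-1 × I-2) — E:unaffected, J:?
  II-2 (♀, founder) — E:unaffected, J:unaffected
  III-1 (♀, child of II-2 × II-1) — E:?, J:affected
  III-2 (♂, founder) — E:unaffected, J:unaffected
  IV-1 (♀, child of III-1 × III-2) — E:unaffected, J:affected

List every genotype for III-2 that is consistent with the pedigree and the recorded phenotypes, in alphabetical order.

III-2 ∈ {EE Jj, Ee Jj}

E/I-1 aff ·: ee
E/I-2 ? ·: EE|Ee
E/II-1 un I-1×I-2: Ee
E/II-2 un ·: EE|Ee
E/III-1 ? II-2×II-1: EE|Ee|ee
E/III-2 un ·: EE|Ee
E/IV-1 un III-1×III-2: EE|Ee
⇒ E over [I-1,I-2,II-1,II-2,III-1,III-2,IV-1]: 32 consistent
J/I-1 aff ·: jj
J/I-2 un ·: JJ|Jj
J/II-1 ? I-1×I-2: Jj|jj
J/II-2 un ·: Jj
J/III-1 aff II-2×II-1: jj
J/III-2 un ·: Jj
J/IV-1 aff III-1×III-2: jj
⇒ J over [I-1,I-2,II-1,II-2,III-1,III-2,IV-1]: 3 consistent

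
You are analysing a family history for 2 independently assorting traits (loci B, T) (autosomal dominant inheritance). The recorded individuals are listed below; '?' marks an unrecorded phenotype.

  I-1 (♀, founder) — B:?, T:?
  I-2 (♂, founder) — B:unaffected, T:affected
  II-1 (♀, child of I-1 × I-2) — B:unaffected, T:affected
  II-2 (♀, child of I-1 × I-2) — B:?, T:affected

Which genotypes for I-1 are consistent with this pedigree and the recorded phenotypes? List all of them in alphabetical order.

I-1 ∈ {Bb TT, Bb Tt, Bb tt, bb TT, bb Tt, bb tt}

B/I-1 ? ·: bb|Bb
B/I-2 un ·: bb
B/II-1 un I-1×I-2: bb
B/II-2 ? I-1×I-2: bb|Bb
⇒ B over [I-1,I-2,II-1,II-2]: 3 consistent
T/I-1 ? ·: tt|Tt|TT
T/I-2 aff ·: Tt|TT
T/II-1 aff I-1×I-2: Tt|TT
T/II-2 aff I-1×I-2: Tt|TT
⇒ T over [I-1,I-2,II-1,II-2]: 15 consistent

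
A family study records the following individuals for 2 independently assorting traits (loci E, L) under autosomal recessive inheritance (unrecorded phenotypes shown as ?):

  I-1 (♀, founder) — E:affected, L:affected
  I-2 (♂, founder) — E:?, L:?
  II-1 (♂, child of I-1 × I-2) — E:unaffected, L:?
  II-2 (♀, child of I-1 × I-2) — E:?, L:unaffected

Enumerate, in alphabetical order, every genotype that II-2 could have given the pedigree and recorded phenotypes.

II-2 ∈ {Ee Ll, ee Ll}

E/I-1 aff ·: ee
E/I-2 ? ·: EE|Ee
E/II-1 un I-1×I-2: Ee
E/II-2 ? I-1×I-2: Ee|ee
⇒ E over [I-1,I-2,II-1,II-2]: 3 consistent
L/I-1 aff ·: ll
L/I-2 ? ·: LL|Ll
L/II-1 ? I-1×I-2: Ll|ll
L/II-2 un I-1×I-2: Ll
⇒ L over [I-1,I-2,II-1,II-2]: 3 consistent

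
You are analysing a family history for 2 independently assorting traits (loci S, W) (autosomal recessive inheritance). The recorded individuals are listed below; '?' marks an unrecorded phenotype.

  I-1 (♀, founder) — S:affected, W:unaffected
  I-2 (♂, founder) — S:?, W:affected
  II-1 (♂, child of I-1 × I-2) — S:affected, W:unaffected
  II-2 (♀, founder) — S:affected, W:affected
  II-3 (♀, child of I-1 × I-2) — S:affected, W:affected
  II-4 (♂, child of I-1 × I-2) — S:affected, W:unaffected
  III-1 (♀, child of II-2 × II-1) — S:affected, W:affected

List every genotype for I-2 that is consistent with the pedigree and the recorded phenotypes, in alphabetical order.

I-2 ∈ {Ss ww, ss ww}

S/I-1 aff ·: ss
S/I-2 ? ·: Ss|ss
S/II-1 aff I-1×I-2: ss
S/II-2 aff ·: ss
S/II-3 aff I-1×I-2: ss
S/II-4 aff I-1×I-2: ss
S/III-1 aff II-2×II-1: ss
⇒ S over [I-1,I-2,II-1,II-2,II-3,II-4,III-1]: 2 consistent
W/I-1 un ·: Ww
W/I-2 aff ·: ww
W/II-1 un I-1×I-2: Ww
W/II-2 aff ·: ww
W/II-3 aff I-1×I-2: ww
W/II-4 un I-1×I-2: Ww
W/III-1 aff II-2×II-1: ww
⇒ W over [I-1,I-2,II-1,II-2,II-3,II-4,III-1]: 1 consistent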